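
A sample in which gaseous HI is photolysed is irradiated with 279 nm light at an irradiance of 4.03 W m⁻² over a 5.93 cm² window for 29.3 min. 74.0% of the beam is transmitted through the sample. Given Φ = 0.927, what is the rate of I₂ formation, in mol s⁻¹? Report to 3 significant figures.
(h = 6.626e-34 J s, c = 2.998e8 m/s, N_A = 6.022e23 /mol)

Photon energy at 279 nm: hc/λ = (6.626e-34)(2.998e8)/(279e-9) = 7.120e-19 J.
Energy delivered: (4.03 W m⁻²)(5.93e-4 m²)(1758 s) = 4.201 J.
Photons incident: 4.201 / 7.120e-19 = 5.900e18, i.e. 5.900e18/6.022e23 = 9.797e-6 mol.
Fraction absorbed: 1 − 74.0/100 = 0.2600.
Photons absorbed: 0.2600 × 9.797e-6 = 2.547e-6 mol.
Product formed: 0.927 × 2.547e-6 = 2.361e-6 mol.
Rate: 2.361e-6 / 1758 s = 1.34e-9 mol s⁻¹.

1.34e-9 mol s⁻¹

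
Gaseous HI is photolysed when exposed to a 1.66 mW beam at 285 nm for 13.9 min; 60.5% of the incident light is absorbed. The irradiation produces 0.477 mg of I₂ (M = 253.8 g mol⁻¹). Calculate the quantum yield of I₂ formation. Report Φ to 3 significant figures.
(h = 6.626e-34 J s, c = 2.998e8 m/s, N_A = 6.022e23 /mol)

Φ = 0.942

Product: 0.477 mg / 253.8 g mol⁻¹ = 1.879e-6 mol.
Photon energy at 285 nm: hc/λ = (6.626e-34)(2.998e8)/(285e-9) = 6.970e-19 J.
Energy delivered: (1.66 mW)(834 s) = 1.384 J.
Photons incident: 1.384 / 6.970e-19 = 1.986e18, i.e. 1.986e18/6.022e23 = 3.298e-6 mol.
Photons absorbed: 0.605 × 3.298e-6 = 1.995e-6 mol.
Φ = 1.879e-6 mol / 1.995e-6 mol photons = 0.942.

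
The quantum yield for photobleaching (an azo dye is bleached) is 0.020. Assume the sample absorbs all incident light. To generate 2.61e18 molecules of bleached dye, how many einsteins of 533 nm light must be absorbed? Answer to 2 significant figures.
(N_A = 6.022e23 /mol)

Product: 2.61e18 / 6.022e23 = 4.334e-6 mol.
Photons that must be absorbed: 4.334e-6 / 0.020 = 2.167e-4 mol.

2.2e-4 einstein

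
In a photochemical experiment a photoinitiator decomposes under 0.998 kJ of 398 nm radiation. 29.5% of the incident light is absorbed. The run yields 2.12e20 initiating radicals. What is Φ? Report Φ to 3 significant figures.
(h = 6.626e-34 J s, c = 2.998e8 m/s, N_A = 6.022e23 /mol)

Product: 2.12e20 / 6.022e23 = 3.520e-4 mol.
Photon energy at 398 nm: hc/λ = (6.626e-34)(2.998e8)/(398e-9) = 4.991e-19 J.
Incident energy: 0.998 kJ = 998 J.
Photons incident: 998 / 4.991e-19 = 2.000e21, i.e. 2.000e21/6.022e23 = 0.003321 mol.
Photons absorbed: 0.295 × 0.003321 = 9.797e-4 mol.
Φ = 3.520e-4 mol / 9.797e-4 mol photons = 0.359.

Φ = 0.359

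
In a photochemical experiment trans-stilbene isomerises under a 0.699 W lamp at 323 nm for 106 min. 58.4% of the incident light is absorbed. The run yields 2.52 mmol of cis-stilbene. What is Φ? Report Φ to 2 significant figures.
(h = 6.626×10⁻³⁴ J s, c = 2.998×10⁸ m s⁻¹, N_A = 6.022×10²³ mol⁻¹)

Φ = 0.36

Product: 2.52 mmol = 0.00252 mol.
Photon energy at 323 nm: hc/λ = (6.626×10⁻³⁴)(2.998×10⁸)/(323×10⁻⁹) = 6.150×10⁻¹⁹ J.
Energy delivered: (0.699 W)(6360 s) = 4446 J.
Photons incident: 4446 / 6.150×10⁻¹⁹ = 7.229×10²¹, i.e. 7.229×10²¹/6.022×10²³ = 0.01200 mol.
Photons absorbed: 0.584 × 0.01200 = 0.007008 mol.
Φ = 0.00252 mol / 0.007008 mol photons = 0.36.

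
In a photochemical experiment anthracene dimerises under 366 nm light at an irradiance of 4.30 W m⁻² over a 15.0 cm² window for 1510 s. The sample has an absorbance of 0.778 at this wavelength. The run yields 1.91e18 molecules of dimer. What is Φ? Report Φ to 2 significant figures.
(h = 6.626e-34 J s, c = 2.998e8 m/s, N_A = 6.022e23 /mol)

Φ = 0.13

Product: 1.91e18 / 6.022e23 = 3.172e-6 mol.
Photon energy at 366 nm: hc/λ = (6.626e-34)(2.998e8)/(366e-9) = 5.428e-19 J.
Energy delivered: (4.30 W m⁻²)(15.0e-4 m²)(1510 s) = 9.740 J.
Photons incident: 9.740 / 5.428e-19 = 1.794e19, i.e. 1.794e19/6.022e23 = 2.979e-5 mol.
Fraction absorbed: 1 − 10^(−0.778) = 0.8333.
Photons absorbed: 0.8333 × 2.979e-5 = 2.482e-5 mol.
Φ = 3.172e-6 mol / 2.482e-5 mol photons = 0.13.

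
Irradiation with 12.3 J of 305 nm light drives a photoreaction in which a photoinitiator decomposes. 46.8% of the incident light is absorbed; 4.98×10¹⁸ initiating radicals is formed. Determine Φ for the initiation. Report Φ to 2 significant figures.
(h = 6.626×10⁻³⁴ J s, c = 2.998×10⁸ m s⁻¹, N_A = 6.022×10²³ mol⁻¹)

Φ = 0.56

Product: 4.98×10¹⁸ / 6.022×10²³ = 8.270×10⁻⁶ mol.
Photon energy at 305 nm: hc/λ = (6.626×10⁻³⁴)(2.998×10⁸)/(305×10⁻⁹) = 6.513×10⁻¹⁹ J.
Photons incident: 12.3 / 6.513×10⁻¹⁹ = 1.889×10¹⁹, i.e. 1.889×10¹⁹/6.022×10²³ = 3.137×10⁻⁵ mol.
Photons absorbed: 0.468 × 3.137×10⁻⁵ = 1.468×10⁻⁵ mol.
Φ = 8.270×10⁻⁶ mol / 1.468×10⁻⁵ mol photons = 0.56.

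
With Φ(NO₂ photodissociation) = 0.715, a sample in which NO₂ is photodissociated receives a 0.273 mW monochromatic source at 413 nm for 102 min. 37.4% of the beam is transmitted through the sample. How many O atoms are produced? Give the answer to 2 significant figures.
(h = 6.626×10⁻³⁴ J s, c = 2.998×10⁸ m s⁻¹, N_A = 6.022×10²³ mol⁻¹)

Photon energy at 413 nm: hc/λ = (6.626×10⁻³⁴)(2.998×10⁸)/(413×10⁻⁹) = 4.810×10⁻¹⁹ J.
Energy delivered: (0.273 mW)(6120 s) = 1.671 J.
Photons incident: 1.671 / 4.810×10⁻¹⁹ = 3.474×10¹⁸, i.e. 3.474×10¹⁸/6.022×10²³ = 5.769×10⁻⁶ mol.
Fraction absorbed: 1 − 37.4/100 = 0.6260.
Photons absorbed: 0.6260 × 5.769×10⁻⁶ = 3.611×10⁻⁶ mol.
Product: Φ × n_abs = 0.715 × 3.611×10⁻⁶ = 2.582×10⁻⁶ mol.
As a count: 2.582×10⁻⁶ × 6.022×10²³ = 1.6×10¹⁸.

1.6×10¹⁸ atoms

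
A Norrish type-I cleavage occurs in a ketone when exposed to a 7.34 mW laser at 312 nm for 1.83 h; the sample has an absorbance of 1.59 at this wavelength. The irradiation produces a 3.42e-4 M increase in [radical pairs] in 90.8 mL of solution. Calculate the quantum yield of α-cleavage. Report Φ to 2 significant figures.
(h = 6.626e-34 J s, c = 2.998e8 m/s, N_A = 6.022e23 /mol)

Product: (3.42e-4 M)(0.0908 L) = 3.105e-5 mol.
Photon energy at 312 nm: hc/λ = (6.626e-34)(2.998e8)/(312e-9) = 6.367e-19 J.
Energy delivered: (7.34 mW)(6588 s) = 48.36 J.
Photons incident: 48.36 / 6.367e-19 = 7.595e19, i.e. 7.595e19/6.022e23 = 1.261e-4 mol.
Fraction absorbed: 1 − 10^(−1.59) = 0.9743.
Photons absorbed: 0.9743 × 1.261e-4 = 1.229e-4 mol.
Φ = 3.105e-5 mol / 1.229e-4 mol photons = 0.25.

Φ = 0.25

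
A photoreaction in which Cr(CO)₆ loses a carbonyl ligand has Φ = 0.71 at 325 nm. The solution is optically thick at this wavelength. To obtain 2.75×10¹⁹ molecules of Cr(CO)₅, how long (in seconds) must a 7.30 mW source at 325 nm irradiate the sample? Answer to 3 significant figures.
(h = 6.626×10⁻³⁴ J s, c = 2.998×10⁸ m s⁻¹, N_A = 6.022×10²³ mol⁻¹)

t ≈ 3240 s

Product: 2.75×10¹⁹ / 6.022×10²³ = 4.567×10⁻⁵ mol.
Photons that must be absorbed: 4.567×10⁻⁵ / 0.71 = 6.432×10⁻⁵ mol.
Photon energy: hc/λ = 6.112×10⁻¹⁹ J; per mole, 3.681×10⁵ J mol⁻¹.
Energy required: 6.432×10⁻⁵ × 3.681×10⁵ = 23.68 J.
Time: 23.68 J / 0.0073 W = 3240 s.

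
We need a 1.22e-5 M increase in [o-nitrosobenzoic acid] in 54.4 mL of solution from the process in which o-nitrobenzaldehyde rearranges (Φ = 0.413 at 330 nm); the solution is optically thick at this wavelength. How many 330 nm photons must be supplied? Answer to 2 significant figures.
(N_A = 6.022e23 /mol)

9.7e17 photons

Product: (1.22e-5 M)(0.0544 L) = 6.637e-7 mol.
Photons that must be absorbed: 6.637e-7 / 0.413 = 1.607e-6 mol.
Photon count: 1.607e-6 × 6.022e23 = 9.7e17.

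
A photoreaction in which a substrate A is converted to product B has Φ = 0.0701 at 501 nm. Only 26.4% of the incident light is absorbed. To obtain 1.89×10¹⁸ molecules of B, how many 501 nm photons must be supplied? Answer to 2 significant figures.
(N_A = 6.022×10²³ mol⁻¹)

1.0×10²⁰ photons

Product: 1.89×10¹⁸ / 6.022×10²³ = 3.138×10⁻⁶ mol.
Photons that must be absorbed: 3.138×10⁻⁶ / 0.0701 = 4.476×10⁻⁵ mol.
Incident photons needed: 4.476×10⁻⁵ / 0.264 = 1.695×10⁻⁴ mol.
Photon count: 1.695×10⁻⁴ × 6.022×10²³ = 1.0×10²⁰.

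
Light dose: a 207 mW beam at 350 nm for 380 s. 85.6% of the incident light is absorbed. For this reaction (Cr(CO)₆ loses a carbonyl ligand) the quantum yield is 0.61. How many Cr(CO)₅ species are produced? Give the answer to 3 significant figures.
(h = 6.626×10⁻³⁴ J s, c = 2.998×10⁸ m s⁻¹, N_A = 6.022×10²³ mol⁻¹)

Photon energy at 350 nm: hc/λ = (6.626×10⁻³⁴)(2.998×10⁸)/(350×10⁻⁹) = 5.676×10⁻¹⁹ J.
Energy delivered: (207 mW)(380 s) = 78.66 J.
Photons incident: 78.66 / 5.676×10⁻¹⁹ = 1.386×10²⁰, i.e. 1.386×10²⁰/6.022×10²³ = 2.302×10⁻⁴ mol.
Photons absorbed: 0.856 × 2.302×10⁻⁴ = 1.971×10⁻⁴ mol.
Product: Φ × n_abs = 0.61 × 1.971×10⁻⁴ = 1.202×10⁻⁴ mol.
As a count: 1.202×10⁻⁴ × 6.022×10²³ = 7.24×10¹⁹.

7.24×10¹⁹ species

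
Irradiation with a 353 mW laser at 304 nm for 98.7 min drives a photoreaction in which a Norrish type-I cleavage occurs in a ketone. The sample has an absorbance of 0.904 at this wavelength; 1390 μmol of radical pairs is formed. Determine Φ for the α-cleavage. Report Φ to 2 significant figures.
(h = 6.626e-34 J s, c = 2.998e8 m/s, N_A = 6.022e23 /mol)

Product: 1390 μmol = 0.00139 mol.
Photon energy at 304 nm: hc/λ = (6.626e-34)(2.998e8)/(304e-9) = 6.534e-19 J.
Energy delivered: (353 mW)(5922 s) = 2090 J.
Photons incident: 2090 / 6.534e-19 = 3.199e21, i.e. 3.199e21/6.022e23 = 0.005312 mol.
Fraction absorbed: 1 − 10^(−0.904) = 0.8753.
Photons absorbed: 0.8753 × 0.005312 = 0.004650 mol.
Φ = 0.00139 mol / 0.004650 mol photons = 0.30.

Φ = 0.30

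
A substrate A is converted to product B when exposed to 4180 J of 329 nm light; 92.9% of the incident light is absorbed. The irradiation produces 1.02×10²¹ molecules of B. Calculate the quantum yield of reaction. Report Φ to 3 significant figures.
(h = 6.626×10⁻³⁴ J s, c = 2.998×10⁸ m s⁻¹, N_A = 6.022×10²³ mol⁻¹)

Φ = 0.159

Product: 1.02×10²¹ / 6.022×10²³ = 0.001694 mol.
Photon energy at 329 nm: hc/λ = (6.626×10⁻³⁴)(2.998×10⁸)/(329×10⁻⁹) = 6.038×10⁻¹⁹ J.
Photons incident: 4180 / 6.038×10⁻¹⁹ = 6.923×10²¹, i.e. 6.923×10²¹/6.022×10²³ = 0.01150 mol.
Photons absorbed: 0.929 × 0.01150 = 0.01068 mol.
Φ = 0.001694 mol / 0.01068 mol photons = 0.159.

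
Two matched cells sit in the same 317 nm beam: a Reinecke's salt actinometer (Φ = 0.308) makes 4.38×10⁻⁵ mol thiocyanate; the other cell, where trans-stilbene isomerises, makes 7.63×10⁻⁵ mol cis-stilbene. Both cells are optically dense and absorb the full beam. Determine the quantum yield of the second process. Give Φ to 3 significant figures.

Photons absorbed by the actinometer: 4.38×10⁻⁵ / 0.308 = 1.422×10⁻⁴ mol.
Φ(unknown) = 7.63×10⁻⁵ / 1.422×10⁻⁴ = 0.537.

Φ = 0.537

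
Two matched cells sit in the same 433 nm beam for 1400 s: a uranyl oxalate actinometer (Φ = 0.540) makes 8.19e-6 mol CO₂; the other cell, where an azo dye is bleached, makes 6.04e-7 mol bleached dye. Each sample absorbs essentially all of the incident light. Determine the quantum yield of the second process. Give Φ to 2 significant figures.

Photons absorbed by the actinometer: 8.19e-6 / 0.540 = 1.517e-5 mol.
Φ(unknown) = 6.04e-7 / 1.517e-5 = 0.040.

Φ = 0.040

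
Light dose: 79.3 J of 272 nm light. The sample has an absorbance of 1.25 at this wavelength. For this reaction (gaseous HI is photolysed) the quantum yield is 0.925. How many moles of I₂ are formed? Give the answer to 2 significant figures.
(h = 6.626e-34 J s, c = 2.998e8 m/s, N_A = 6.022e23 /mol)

Photon energy at 272 nm: hc/λ = (6.626e-34)(2.998e8)/(272e-9) = 7.303e-19 J.
Photons incident: 79.3 / 7.303e-19 = 1.086e20, i.e. 1.086e20/6.022e23 = 1.803e-4 mol.
Fraction absorbed: 1 − 10^(−1.25) = 0.9438.
Photons absorbed: 0.9438 × 1.803e-4 = 1.702e-4 mol.
Product: Φ × n_abs = 0.925 × 1.702e-4 = 1.574e-4 mol.

1.6e-4 mol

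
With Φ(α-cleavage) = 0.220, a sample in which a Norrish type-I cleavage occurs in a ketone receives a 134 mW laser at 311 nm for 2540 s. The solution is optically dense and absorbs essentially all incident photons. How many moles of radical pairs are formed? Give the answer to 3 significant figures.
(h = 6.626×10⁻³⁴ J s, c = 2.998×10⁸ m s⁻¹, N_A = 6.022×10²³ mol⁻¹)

1.95×10⁻⁴ mol

Photon energy at 311 nm: hc/λ = (6.626×10⁻³⁴)(2.998×10⁸)/(311×10⁻⁹) = 6.387×10⁻¹⁹ J.
Energy delivered: (134 mW)(2540 s) = 340.4 J.
Photons incident: 340.4 / 6.387×10⁻¹⁹ = 5.330×10²⁰, i.e. 5.330×10²⁰/6.022×10²³ = 8.851×10⁻⁴ mol.
Product: Φ × n_abs = 0.220 × 8.851×10⁻⁴ = 1.947×10⁻⁴ mol.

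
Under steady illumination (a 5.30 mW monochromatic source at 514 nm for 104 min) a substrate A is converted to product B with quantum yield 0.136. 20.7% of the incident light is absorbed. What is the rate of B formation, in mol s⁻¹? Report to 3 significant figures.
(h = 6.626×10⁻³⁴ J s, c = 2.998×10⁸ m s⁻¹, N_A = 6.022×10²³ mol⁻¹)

Photon energy at 514 nm: hc/λ = (6.626×10⁻³⁴)(2.998×10⁸)/(514×10⁻⁹) = 3.865×10⁻¹⁹ J.
Energy delivered: (5.30 mW)(6240 s) = 33.07 J.
Photons incident: 33.07 / 3.865×10⁻¹⁹ = 8.556×10¹⁹, i.e. 8.556×10¹⁹/6.022×10²³ = 1.421×10⁻⁴ mol.
Photons absorbed: 0.207 × 1.421×10⁻⁴ = 2.941×10⁻⁵ mol.
Product formed: 0.136 × 2.941×10⁻⁵ = 4.000×10⁻⁶ mol.
Rate: 4.000×10⁻⁶ / 6240 s = 6.41×10⁻¹⁰ mol s⁻¹.

6.41×10⁻¹⁰ mol s⁻¹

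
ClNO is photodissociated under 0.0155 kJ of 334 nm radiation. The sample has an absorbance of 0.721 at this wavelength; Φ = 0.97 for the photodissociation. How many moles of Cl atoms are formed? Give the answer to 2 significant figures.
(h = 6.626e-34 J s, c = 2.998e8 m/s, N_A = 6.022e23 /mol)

Photon energy at 334 nm: hc/λ = (6.626e-34)(2.998e8)/(334e-9) = 5.948e-19 J.
Incident energy: 0.0155 kJ = 15.5 J.
Photons incident: 15.5 / 5.948e-19 = 2.606e19, i.e. 2.606e19/6.022e23 = 4.327e-5 mol.
Fraction absorbed: 1 − 10^(−0.721) = 0.8099.
Photons absorbed: 0.8099 × 4.327e-5 = 3.504e-5 mol.
Product: Φ × n_abs = 0.97 × 3.504e-5 = 3.399e-5 mol.

3.4e-5 mol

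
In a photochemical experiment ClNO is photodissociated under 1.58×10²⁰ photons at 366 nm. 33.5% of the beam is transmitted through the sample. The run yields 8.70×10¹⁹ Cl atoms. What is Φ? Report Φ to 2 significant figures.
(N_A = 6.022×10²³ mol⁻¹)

Product: 8.70×10¹⁹ / 6.022×10²³ = 1.445×10⁻⁴ mol.
Moles of photons: 1.58×10²⁰ / 6.022×10²³ = 2.624×10⁻⁴ mol.
Fraction absorbed: 1 − 33.5/100 = 0.6650.
Photons absorbed: 0.6650 × 2.624×10⁻⁴ = 1.745×10⁻⁴ mol.
Φ = 1.445×10⁻⁴ mol / 1.745×10⁻⁴ mol photons = 0.83.

Φ = 0.83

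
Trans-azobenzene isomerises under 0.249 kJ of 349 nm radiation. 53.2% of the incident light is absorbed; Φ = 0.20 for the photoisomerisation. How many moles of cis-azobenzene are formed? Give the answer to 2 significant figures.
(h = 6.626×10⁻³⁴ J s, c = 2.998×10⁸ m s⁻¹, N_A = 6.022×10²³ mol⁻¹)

7.7×10⁻⁵ mol

Photon energy at 349 nm: hc/λ = (6.626×10⁻³⁴)(2.998×10⁸)/(349×10⁻⁹) = 5.692×10⁻¹⁹ J.
Incident energy: 0.249 kJ = 249 J.
Photons incident: 249 / 5.692×10⁻¹⁹ = 4.375×10²⁰, i.e. 4.375×10²⁰/6.022×10²³ = 7.265×10⁻⁴ mol.
Photons absorbed: 0.532 × 7.265×10⁻⁴ = 3.865×10⁻⁴ mol.
Product: Φ × n_abs = 0.20 × 3.865×10⁻⁴ = 7.730×10⁻⁵ mol.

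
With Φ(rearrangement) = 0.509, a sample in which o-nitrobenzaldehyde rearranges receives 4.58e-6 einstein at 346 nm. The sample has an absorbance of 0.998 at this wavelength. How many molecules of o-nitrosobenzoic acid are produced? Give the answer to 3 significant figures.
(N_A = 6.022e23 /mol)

Fraction absorbed: 1 − 10^(−0.998) = 0.8995.
Photons absorbed: 0.8995 × 4.58e-6 = 4.120e-6 mol.
Product: Φ × n_abs = 0.509 × 4.120e-6 = 2.097e-6 mol.
As a count: 2.097e-6 × 6.022e23 = 1.26e18.

1.26e18 molecules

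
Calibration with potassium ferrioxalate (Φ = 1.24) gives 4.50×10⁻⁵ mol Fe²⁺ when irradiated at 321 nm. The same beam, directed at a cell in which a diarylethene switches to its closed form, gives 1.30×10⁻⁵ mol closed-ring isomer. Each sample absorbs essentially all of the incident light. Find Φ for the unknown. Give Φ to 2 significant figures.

Φ = 0.36

Photons absorbed by the actinometer: 4.50×10⁻⁵ / 1.24 = 3.629×10⁻⁵ mol.
Φ(unknown) = 1.30×10⁻⁵ / 3.629×10⁻⁵ = 0.36.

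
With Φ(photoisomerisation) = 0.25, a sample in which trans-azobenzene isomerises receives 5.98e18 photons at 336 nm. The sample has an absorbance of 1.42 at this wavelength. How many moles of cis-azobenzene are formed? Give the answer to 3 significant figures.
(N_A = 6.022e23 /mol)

2.39e-6 mol

Moles of photons: 5.98e18 / 6.022e23 = 9.930e-6 mol.
Fraction absorbed: 1 − 10^(−1.42) = 0.9620.
Photons absorbed: 0.9620 × 9.930e-6 = 9.553e-6 mol.
Product: Φ × n_abs = 0.25 × 9.553e-6 = 2.388e-6 mol.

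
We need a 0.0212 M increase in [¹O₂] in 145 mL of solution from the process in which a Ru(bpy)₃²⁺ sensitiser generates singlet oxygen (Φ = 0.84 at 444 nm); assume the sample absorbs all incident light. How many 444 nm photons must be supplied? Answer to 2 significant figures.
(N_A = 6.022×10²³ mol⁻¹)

Product: (0.0212 M)(0.145 L) = 0.003074 mol.
Photons that must be absorbed: 0.003074 / 0.84 = 0.003660 mol.
Photon count: 0.003660 × 6.022×10²³ = 2.2×10²¹.

2.2×10²¹ photons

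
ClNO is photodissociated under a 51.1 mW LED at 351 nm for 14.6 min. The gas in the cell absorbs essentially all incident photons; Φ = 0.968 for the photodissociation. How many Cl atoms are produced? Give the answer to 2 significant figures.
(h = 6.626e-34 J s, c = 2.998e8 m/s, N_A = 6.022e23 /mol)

7.7e19 atoms

Photon energy at 351 nm: hc/λ = (6.626e-34)(2.998e8)/(351e-9) = 5.659e-19 J.
Energy delivered: (51.1 mW)(876 s) = 44.76 J.
Photons incident: 44.76 / 5.659e-19 = 7.910e19, i.e. 7.910e19/6.022e23 = 1.314e-4 mol.
Product: Φ × n_abs = 0.968 × 1.314e-4 = 1.272e-4 mol.
As a count: 1.272e-4 × 6.022e23 = 7.7e19.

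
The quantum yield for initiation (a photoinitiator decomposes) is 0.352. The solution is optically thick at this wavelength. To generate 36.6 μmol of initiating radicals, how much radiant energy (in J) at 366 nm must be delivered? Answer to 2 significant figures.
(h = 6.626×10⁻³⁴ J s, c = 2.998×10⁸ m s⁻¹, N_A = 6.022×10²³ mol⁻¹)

34 J

Product: 36.6 μmol = 3.66×10⁻⁵ mol.
Photons that must be absorbed: 3.66×10⁻⁵ / 0.352 = 1.040×10⁻⁴ mol.
Photon energy: hc/λ = 5.428×10⁻¹⁹ J; per mole, 3.269×10⁵ J mol⁻¹.
Energy required: 1.040×10⁻⁴ × 3.269×10⁵ = 34 J.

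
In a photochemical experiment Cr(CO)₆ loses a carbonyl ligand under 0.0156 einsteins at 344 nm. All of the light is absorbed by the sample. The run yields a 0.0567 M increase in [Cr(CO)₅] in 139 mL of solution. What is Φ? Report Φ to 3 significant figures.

Product: (0.0567 M)(0.139 L) = 0.007881 mol.
Φ = 0.007881 mol / 0.0156 mol photons = 0.505.

Φ = 0.505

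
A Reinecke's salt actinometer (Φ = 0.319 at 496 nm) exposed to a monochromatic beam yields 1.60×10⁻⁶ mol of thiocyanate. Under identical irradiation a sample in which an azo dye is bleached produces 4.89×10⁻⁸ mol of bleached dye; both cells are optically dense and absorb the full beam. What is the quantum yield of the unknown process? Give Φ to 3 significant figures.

Φ = 0.00975

Photons absorbed by the actinometer: 1.60×10⁻⁶ / 0.319 = 5.016×10⁻⁶ mol.
Φ(unknown) = 4.89×10⁻⁸ / 5.016×10⁻⁶ = 0.00975.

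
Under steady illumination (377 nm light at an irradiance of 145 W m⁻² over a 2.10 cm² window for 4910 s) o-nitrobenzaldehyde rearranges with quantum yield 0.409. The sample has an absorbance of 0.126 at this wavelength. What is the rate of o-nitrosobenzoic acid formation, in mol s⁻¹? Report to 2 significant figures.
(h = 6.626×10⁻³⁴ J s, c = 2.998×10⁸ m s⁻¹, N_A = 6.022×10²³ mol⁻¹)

9.9×10⁻⁹ mol s⁻¹

Photon energy at 377 nm: hc/λ = (6.626×10⁻³⁴)(2.998×10⁸)/(377×10⁻⁹) = 5.269×10⁻¹⁹ J.
Energy delivered: (145 W m⁻²)(2.10×10⁻⁴ m²)(4910 s) = 149.5 J.
Photons incident: 149.5 / 5.269×10⁻¹⁹ = 2.837×10²⁰, i.e. 2.837×10²⁰/6.022×10²³ = 4.711×10⁻⁴ mol.
Fraction absorbed: 1 − 10^(−0.126) = 0.2518.
Photons absorbed: 0.2518 × 4.711×10⁻⁴ = 1.186×10⁻⁴ mol.
Product formed: 0.409 × 1.186×10⁻⁴ = 4.851×10⁻⁵ mol.
Rate: 4.851×10⁻⁵ / 4910 s = 9.9×10⁻⁹ mol s⁻¹.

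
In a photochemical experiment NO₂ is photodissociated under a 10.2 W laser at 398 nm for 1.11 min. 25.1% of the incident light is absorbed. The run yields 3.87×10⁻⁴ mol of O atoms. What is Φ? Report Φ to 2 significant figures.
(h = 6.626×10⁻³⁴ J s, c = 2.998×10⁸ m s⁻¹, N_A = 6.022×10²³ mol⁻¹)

Φ = 0.68

Photon energy at 398 nm: hc/λ = (6.626×10⁻³⁴)(2.998×10⁸)/(398×10⁻⁹) = 4.991×10⁻¹⁹ J.
Energy delivered: (10.2 W)(66.6 s) = 679.3 J.
Photons incident: 679.3 / 4.991×10⁻¹⁹ = 1.361×10²¹, i.e. 1.361×10²¹/6.022×10²³ = 0.002260 mol.
Photons absorbed: 0.251 × 0.002260 = 5.673×10⁻⁴ mol.
Φ = 3.87×10⁻⁴ mol / 5.673×10⁻⁴ mol photons = 0.68.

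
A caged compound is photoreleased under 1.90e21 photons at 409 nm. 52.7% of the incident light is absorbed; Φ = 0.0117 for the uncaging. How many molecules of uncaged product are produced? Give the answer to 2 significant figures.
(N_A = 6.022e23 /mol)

1.2e19 molecules

Moles of photons: 1.90e21 / 6.022e23 = 0.003155 mol.
Photons absorbed: 0.527 × 0.003155 = 0.001663 mol.
Product: Φ × n_abs = 0.0117 × 0.001663 = 1.946e-5 mol.
As a count: 1.946e-5 × 6.022e23 = 1.2e19.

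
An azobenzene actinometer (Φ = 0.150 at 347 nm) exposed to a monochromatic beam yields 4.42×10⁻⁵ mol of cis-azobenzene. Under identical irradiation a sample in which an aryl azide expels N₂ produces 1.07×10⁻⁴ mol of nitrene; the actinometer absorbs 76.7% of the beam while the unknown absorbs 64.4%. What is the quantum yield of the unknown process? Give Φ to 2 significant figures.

Φ = 0.43

Photons absorbed by the actinometer: 4.42×10⁻⁵ / 0.150 = 2.947×10⁻⁴ mol.
Incident flux: 2.947×10⁻⁴ / 0.767 = 3.842×10⁻⁴ einstein.
Absorbed by unknown: 0.644 × 3.842×10⁻⁴ = 2.474×10⁻⁴ mol.
Φ(unknown) = 1.07×10⁻⁴ / 2.474×10⁻⁴ = 0.43.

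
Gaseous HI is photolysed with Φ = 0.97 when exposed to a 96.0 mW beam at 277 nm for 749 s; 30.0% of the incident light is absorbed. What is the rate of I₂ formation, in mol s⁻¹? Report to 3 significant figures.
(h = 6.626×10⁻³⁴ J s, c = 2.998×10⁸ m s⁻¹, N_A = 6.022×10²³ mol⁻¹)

6.47×10⁻⁸ mol s⁻¹

Photon energy at 277 nm: hc/λ = (6.626×10⁻³⁴)(2.998×10⁸)/(277×10⁻⁹) = 7.171×10⁻¹⁹ J.
Energy delivered: (96.0 mW)(749 s) = 71.90 J.
Photons incident: 71.90 / 7.171×10⁻¹⁹ = 1.003×10²⁰, i.e. 1.003×10²⁰/6.022×10²³ = 1.666×10⁻⁴ mol.
Photons absorbed: 0.300 × 1.666×10⁻⁴ = 4.998×10⁻⁵ mol.
Product formed: 0.97 × 4.998×10⁻⁵ = 4.848×10⁻⁵ mol.
Rate: 4.848×10⁻⁵ / 749 s = 6.47×10⁻⁸ mol s⁻¹.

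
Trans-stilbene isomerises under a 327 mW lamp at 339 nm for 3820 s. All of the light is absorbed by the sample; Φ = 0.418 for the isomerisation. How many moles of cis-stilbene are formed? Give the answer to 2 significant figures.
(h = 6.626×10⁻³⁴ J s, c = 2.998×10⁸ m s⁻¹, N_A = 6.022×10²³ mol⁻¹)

0.0015 mol

Photon energy at 339 nm: hc/λ = (6.626×10⁻³⁴)(2.998×10⁸)/(339×10⁻⁹) = 5.860×10⁻¹⁹ J.
Energy delivered: (327 mW)(3820 s) = 1249 J.
Photons incident: 1249 / 5.860×10⁻¹⁹ = 2.131×10²¹, i.e. 2.131×10²¹/6.022×10²³ = 0.003539 mol.
Product: Φ × n_abs = 0.418 × 0.003539 = 0.001479 mol.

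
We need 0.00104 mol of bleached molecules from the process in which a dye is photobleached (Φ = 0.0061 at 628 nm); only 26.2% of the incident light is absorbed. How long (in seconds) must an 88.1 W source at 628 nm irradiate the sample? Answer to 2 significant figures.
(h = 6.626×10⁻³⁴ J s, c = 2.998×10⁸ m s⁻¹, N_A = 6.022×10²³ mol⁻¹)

Photons that must be absorbed: 0.00104 / 0.0061 = 0.1705 mol.
Incident photons needed: 0.1705 / 0.262 = 0.6508 mol.
Photon energy: hc/λ = 3.163×10⁻¹⁹ J; per mole, 1.905×10⁵ J mol⁻¹.
Energy required: 0.6508 × 1.905×10⁵ = 1.240×10⁵ J.
Time: 1.240×10⁵ J / 88.1 W = 1400 s.

t ≈ 1400 s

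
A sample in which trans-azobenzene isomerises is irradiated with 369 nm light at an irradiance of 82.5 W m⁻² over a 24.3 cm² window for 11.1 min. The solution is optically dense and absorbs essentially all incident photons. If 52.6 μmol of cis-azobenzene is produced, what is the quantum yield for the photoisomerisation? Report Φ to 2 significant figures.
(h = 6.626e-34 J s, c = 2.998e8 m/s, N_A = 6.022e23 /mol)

Product: 52.6 μmol = 5.26e-5 mol.
Photon energy at 369 nm: hc/λ = (6.626e-34)(2.998e8)/(369e-9) = 5.383e-19 J.
Energy delivered: (82.5 W m⁻²)(24.3e-4 m²)(666 s) = 133.5 J.
Photons incident: 133.5 / 5.383e-19 = 2.480e20, i.e. 2.480e20/6.022e23 = 4.118e-4 mol.
Φ = 5.26e-5 mol / 4.118e-4 mol photons = 0.13.

Φ = 0.13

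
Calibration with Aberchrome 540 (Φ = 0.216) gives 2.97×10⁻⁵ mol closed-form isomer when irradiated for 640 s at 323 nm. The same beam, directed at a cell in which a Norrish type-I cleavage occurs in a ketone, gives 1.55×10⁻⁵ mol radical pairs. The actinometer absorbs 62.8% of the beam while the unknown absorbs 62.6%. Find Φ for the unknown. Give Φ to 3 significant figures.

Φ = 0.113

Photons absorbed by the actinometer: 2.97×10⁻⁵ / 0.216 = 1.375×10⁻⁴ mol.
Incident flux: 1.375×10⁻⁴ / 0.628 = 2.189×10⁻⁴ einstein.
Absorbed by unknown: 0.626 × 2.189×10⁻⁴ = 1.370×10⁻⁴ mol.
Φ(unknown) = 1.55×10⁻⁵ / 1.370×10⁻⁴ = 0.113.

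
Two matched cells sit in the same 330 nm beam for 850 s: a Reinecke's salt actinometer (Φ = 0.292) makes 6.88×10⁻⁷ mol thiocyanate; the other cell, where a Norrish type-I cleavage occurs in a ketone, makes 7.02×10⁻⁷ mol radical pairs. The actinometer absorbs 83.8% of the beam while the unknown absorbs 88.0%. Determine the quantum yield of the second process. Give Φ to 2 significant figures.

Φ = 0.28

Photons absorbed by the actinometer: 6.88×10⁻⁷ / 0.292 = 2.356×10⁻⁶ mol.
Incident flux: 2.356×10⁻⁶ / 0.838 = 2.811×10⁻⁶ einstein.
Absorbed by unknown: 0.880 × 2.811×10⁻⁶ = 2.474×10⁻⁶ mol.
Φ(unknown) = 7.02×10⁻⁷ / 2.474×10⁻⁶ = 0.28.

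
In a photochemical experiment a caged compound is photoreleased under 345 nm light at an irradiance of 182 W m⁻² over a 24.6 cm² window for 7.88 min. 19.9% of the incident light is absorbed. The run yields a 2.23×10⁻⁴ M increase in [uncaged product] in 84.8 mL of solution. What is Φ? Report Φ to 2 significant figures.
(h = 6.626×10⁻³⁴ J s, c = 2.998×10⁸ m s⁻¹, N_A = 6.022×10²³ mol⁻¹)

Product: (2.23×10⁻⁴ M)(0.0848 L) = 1.891×10⁻⁵ mol.
Photon energy at 345 nm: hc/λ = (6.626×10⁻³⁴)(2.998×10⁸)/(345×10⁻⁹) = 5.758×10⁻¹⁹ J.
Energy delivered: (182 W m⁻²)(24.6×10⁻⁴ m²)(472.8 s) = 211.7 J.
Photons incident: 211.7 / 5.758×10⁻¹⁹ = 3.677×10²⁰, i.e. 3.677×10²⁰/6.022×10²³ = 6.106×10⁻⁴ mol.
Photons absorbed: 0.199 × 6.106×10⁻⁴ = 1.215×10⁻⁴ mol.
Φ = 1.891×10⁻⁵ mol / 1.215×10⁻⁴ mol photons = 0.16.

Φ = 0.16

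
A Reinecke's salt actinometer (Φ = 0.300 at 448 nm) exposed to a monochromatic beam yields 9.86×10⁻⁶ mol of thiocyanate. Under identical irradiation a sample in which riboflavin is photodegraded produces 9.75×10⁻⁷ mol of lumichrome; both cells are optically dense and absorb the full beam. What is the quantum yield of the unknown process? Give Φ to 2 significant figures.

Photons absorbed by the actinometer: 9.86×10⁻⁶ / 0.300 = 3.287×10⁻⁵ mol.
Φ(unknown) = 9.75×10⁻⁷ / 3.287×10⁻⁵ = 0.030.

Φ = 0.030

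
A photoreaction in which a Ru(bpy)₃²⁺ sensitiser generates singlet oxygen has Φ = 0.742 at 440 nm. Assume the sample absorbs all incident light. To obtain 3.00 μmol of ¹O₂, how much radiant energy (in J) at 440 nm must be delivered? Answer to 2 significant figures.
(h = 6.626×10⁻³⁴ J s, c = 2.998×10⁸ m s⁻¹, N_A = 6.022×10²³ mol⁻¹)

1.1 J

Product: 3.00 μmol = 3.00×10⁻⁶ mol.
Photons that must be absorbed: 3.00×10⁻⁶ / 0.742 = 4.043×10⁻⁶ mol.
Photon energy: hc/λ = 4.515×10⁻¹⁹ J; per mole, 2.719×10⁵ J mol⁻¹.
Energy required: 4.043×10⁻⁶ × 2.719×10⁵ = 1.1 J.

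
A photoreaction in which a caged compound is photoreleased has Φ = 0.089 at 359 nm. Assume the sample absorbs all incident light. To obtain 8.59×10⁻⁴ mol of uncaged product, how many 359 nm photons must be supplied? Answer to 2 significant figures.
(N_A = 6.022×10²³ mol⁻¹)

5.8×10²¹ photons

Photons that must be absorbed: 8.59×10⁻⁴ / 0.089 = 0.009652 mol.
Photon count: 0.009652 × 6.022×10²³ = 5.8×10²¹.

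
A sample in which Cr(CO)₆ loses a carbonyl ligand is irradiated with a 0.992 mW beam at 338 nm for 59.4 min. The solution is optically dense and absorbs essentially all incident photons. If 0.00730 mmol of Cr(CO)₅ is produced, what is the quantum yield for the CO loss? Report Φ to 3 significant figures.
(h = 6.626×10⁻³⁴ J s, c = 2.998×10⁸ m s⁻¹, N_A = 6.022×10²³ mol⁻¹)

Φ = 0.731

Product: 0.00730 mmol = 7.30×10⁻⁶ mol.
Photon energy at 338 nm: hc/λ = (6.626×10⁻³⁴)(2.998×10⁸)/(338×10⁻⁹) = 5.877×10⁻¹⁹ J.
Energy delivered: (0.992 mW)(3564 s) = 3.535 J.
Photons incident: 3.535 / 5.877×10⁻¹⁹ = 6.015×10¹⁸, i.e. 6.015×10¹⁸/6.022×10²³ = 9.988×10⁻⁶ mol.
Φ = 7.30×10⁻⁶ mol / 9.988×10⁻⁶ mol photons = 0.731.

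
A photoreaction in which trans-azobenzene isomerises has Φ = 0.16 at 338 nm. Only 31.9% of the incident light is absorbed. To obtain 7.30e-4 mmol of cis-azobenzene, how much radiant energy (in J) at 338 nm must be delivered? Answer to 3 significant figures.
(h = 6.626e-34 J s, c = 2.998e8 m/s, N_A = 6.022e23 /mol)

Product: 7.30e-4 mmol = 7.30e-7 mol.
Photons that must be absorbed: 7.30e-7 / 0.16 = 4.563e-6 mol.
Incident photons needed: 4.563e-6 / 0.319 = 1.430e-5 mol.
Photon energy: hc/λ = 5.877e-19 J; per mole, 3.539e5 J mol⁻¹.
Energy required: 1.430e-5 × 3.539e5 = 5.06 J.

5.06 J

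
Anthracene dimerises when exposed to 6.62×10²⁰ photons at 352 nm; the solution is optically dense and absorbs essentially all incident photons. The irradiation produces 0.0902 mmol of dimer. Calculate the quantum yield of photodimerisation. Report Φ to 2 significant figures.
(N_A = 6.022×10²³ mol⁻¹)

Product: 0.0902 mmol = 9.02×10⁻⁵ mol.
Moles of photons: 6.62×10²⁰ / 6.022×10²³ = 0.001099 mol.
Φ = 9.02×10⁻⁵ mol / 0.001099 mol photons = 0.082.

Φ = 0.082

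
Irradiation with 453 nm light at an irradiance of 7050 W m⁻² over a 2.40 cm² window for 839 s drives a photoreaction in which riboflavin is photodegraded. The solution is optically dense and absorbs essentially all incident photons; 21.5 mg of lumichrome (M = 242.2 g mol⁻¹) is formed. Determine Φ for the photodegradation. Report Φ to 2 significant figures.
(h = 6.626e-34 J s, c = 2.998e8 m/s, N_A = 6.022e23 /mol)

Product: 21.5 mg / 242.2 g mol⁻¹ = 8.877e-5 mol.
Photon energy at 453 nm: hc/λ = (6.626e-34)(2.998e8)/(453e-9) = 4.385e-19 J.
Energy delivered: (7050 W m⁻²)(2.40e-4 m²)(839 s) = 1420 J.
Photons incident: 1420 / 4.385e-19 = 3.238e21, i.e. 3.238e21/6.022e23 = 0.005377 mol.
Φ = 8.877e-5 mol / 0.005377 mol photons = 0.017.

Φ = 0.017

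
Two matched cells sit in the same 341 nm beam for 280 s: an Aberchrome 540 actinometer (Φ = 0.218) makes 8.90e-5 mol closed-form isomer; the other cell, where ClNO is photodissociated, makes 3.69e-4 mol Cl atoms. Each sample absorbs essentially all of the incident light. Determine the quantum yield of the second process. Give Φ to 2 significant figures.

Φ = 0.90

Photons absorbed by the actinometer: 8.90e-5 / 0.218 = 4.083e-4 mol.
Φ(unknown) = 3.69e-4 / 4.083e-4 = 0.90.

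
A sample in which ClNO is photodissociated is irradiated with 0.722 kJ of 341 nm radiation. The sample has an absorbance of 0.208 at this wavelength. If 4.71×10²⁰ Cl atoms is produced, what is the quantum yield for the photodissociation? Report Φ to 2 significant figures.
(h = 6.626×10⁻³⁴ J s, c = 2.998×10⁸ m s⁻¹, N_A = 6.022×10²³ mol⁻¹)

Φ = 1.0

Product: 4.71×10²⁰ / 6.022×10²³ = 7.821×10⁻⁴ mol.
Photon energy at 341 nm: hc/λ = (6.626×10⁻³⁴)(2.998×10⁸)/(341×10⁻⁹) = 5.825×10⁻¹⁹ J.
Incident energy: 0.722 kJ = 722 J.
Photons incident: 722 / 5.825×10⁻¹⁹ = 1.239×10²¹, i.e. 1.239×10²¹/6.022×10²³ = 0.002057 mol.
Fraction absorbed: 1 − 10^(−0.208) = 0.3806.
Photons absorbed: 0.3806 × 0.002057 = 7.829×10⁻⁴ mol.
Φ = 7.821×10⁻⁴ mol / 7.829×10⁻⁴ mol photons = 1.0.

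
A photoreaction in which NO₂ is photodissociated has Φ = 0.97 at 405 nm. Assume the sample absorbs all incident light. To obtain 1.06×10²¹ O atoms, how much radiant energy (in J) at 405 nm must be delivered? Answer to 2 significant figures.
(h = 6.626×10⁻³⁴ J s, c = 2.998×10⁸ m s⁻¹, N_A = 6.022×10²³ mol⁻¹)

540 J

Product: 1.06×10²¹ / 6.022×10²³ = 0.001760 mol.
Photons that must be absorbed: 0.001760 / 0.97 = 0.001814 mol.
Photon energy: hc/λ = 4.905×10⁻¹⁹ J; per mole, 2.954×10⁵ J mol⁻¹.
Energy required: 0.001814 × 2.954×10⁵ = 540 J.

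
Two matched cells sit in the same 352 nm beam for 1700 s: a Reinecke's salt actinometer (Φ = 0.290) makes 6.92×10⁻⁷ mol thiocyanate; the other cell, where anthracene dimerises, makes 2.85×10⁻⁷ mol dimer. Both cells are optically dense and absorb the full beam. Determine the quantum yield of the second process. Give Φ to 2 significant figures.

Photons absorbed by the actinometer: 6.92×10⁻⁷ / 0.290 = 2.386×10⁻⁶ mol.
Φ(unknown) = 2.85×10⁻⁷ / 2.386×10⁻⁶ = 0.12.

Φ = 0.12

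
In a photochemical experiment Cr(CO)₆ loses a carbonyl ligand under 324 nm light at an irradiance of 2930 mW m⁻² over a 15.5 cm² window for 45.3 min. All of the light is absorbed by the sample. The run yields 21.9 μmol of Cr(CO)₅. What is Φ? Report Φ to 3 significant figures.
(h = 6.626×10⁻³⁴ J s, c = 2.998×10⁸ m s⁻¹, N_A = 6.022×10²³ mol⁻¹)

Φ = 0.655

Product: 21.9 μmol = 2.19×10⁻⁵ mol.
Photon energy at 324 nm: hc/λ = (6.626×10⁻³⁴)(2.998×10⁸)/(324×10⁻⁹) = 6.131×10⁻¹⁹ J.
Energy delivered: (2930 mW m⁻²)(15.5×10⁻⁴ m²)(2718 s) = 12.34 J.
Photons incident: 12.34 / 6.131×10⁻¹⁹ = 2.013×10¹⁹, i.e. 2.013×10¹⁹/6.022×10²³ = 3.343×10⁻⁵ mol.
Φ = 2.19×10⁻⁵ mol / 3.343×10⁻⁵ mol photons = 0.655.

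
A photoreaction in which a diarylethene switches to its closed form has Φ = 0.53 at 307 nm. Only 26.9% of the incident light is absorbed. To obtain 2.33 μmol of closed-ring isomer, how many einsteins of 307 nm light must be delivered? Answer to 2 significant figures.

1.6×10⁻⁵ einstein

Product: 2.33 μmol = 2.33×10⁻⁶ mol.
Photons that must be absorbed: 2.33×10⁻⁶ / 0.53 = 4.396×10⁻⁶ mol.
Incident photons needed: 4.396×10⁻⁶ / 0.269 = 1.634×10⁻⁵ mol.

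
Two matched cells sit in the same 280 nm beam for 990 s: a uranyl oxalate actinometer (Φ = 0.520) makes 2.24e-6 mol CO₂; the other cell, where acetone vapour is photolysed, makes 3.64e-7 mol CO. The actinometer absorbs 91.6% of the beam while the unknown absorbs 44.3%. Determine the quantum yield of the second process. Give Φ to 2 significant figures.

Photons absorbed by the actinometer: 2.24e-6 / 0.520 = 4.308e-6 mol.
Incident flux: 4.308e-6 / 0.916 = 4.703e-6 einstein.
Absorbed by unknown: 0.443 × 4.703e-6 = 2.083e-6 mol.
Φ(unknown) = 3.64e-7 / 2.083e-6 = 0.17.

Φ = 0.17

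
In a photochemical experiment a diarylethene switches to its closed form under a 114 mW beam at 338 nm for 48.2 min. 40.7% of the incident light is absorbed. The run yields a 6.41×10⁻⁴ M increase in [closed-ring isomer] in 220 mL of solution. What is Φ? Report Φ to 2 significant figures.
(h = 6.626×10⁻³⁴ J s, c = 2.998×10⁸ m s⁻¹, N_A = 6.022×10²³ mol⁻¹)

Product: (6.41×10⁻⁴ M)(0.22 L) = 1.410×10⁻⁴ mol.
Photon energy at 338 nm: hc/λ = (6.626×10⁻³⁴)(2.998×10⁸)/(338×10⁻⁹) = 5.877×10⁻¹⁹ J.
Energy delivered: (114 mW)(2892 s) = 329.7 J.
Photons incident: 329.7 / 5.877×10⁻¹⁹ = 5.610×10²⁰, i.e. 5.610×10²⁰/6.022×10²³ = 9.316×10⁻⁴ mol.
Photons absorbed: 0.407 × 9.316×10⁻⁴ = 3.792×10⁻⁴ mol.
Φ = 1.410×10⁻⁴ mol / 3.792×10⁻⁴ mol photons = 0.37.

Φ = 0.37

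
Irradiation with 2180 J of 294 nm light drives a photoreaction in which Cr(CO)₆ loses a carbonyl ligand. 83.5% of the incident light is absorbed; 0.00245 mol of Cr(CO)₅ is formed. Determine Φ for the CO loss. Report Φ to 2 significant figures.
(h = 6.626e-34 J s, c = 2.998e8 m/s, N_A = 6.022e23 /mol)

Φ = 0.55

Photon energy at 294 nm: hc/λ = (6.626e-34)(2.998e8)/(294e-9) = 6.757e-19 J.
Photons incident: 2180 / 6.757e-19 = 3.226e21, i.e. 3.226e21/6.022e23 = 0.005357 mol.
Photons absorbed: 0.835 × 0.005357 = 0.004473 mol.
Φ = 0.00245 mol / 0.004473 mol photons = 0.55.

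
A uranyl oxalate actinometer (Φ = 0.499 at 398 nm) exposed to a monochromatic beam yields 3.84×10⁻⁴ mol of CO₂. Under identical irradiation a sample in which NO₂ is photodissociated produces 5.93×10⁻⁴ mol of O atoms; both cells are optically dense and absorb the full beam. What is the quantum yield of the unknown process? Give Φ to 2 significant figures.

Φ = 0.77

Photons absorbed by the actinometer: 3.84×10⁻⁴ / 0.499 = 7.695×10⁻⁴ mol.
Φ(unknown) = 5.93×10⁻⁴ / 7.695×10⁻⁴ = 0.77.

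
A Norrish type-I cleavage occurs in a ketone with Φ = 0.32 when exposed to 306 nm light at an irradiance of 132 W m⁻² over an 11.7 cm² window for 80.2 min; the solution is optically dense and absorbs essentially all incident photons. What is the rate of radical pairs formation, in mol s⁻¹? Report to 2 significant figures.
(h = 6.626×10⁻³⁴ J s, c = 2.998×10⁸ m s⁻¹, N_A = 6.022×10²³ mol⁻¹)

1.3×10⁻⁷ mol s⁻¹

Photon energy at 306 nm: hc/λ = (6.626×10⁻³⁴)(2.998×10⁸)/(306×10⁻⁹) = 6.492×10⁻¹⁹ J.
Energy delivered: (132 W m⁻²)(11.7×10⁻⁴ m²)(4812 s) = 743.2 J.
Photons incident: 743.2 / 6.492×10⁻¹⁹ = 1.145×10²¹, i.e. 1.145×10²¹/6.022×10²³ = 0.001901 mol.
Product formed: 0.32 × 0.001901 = 6.083×10⁻⁴ mol.
Rate: 6.083×10⁻⁴ / 4812 s = 1.3×10⁻⁷ mol s⁻¹.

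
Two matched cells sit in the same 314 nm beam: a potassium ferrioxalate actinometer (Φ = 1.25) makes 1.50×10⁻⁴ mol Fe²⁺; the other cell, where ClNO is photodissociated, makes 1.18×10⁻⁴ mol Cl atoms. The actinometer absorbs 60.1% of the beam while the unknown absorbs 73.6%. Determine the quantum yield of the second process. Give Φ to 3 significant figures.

Φ = 0.803

Photons absorbed by the actinometer: 1.50×10⁻⁴ / 1.25 = 1.200×10⁻⁴ mol.
Incident flux: 1.200×10⁻⁴ / 0.601 = 1.997×10⁻⁴ einstein.
Absorbed by unknown: 0.736 × 1.997×10⁻⁴ = 1.470×10⁻⁴ mol.
Φ(unknown) = 1.18×10⁻⁴ / 1.470×10⁻⁴ = 0.803.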